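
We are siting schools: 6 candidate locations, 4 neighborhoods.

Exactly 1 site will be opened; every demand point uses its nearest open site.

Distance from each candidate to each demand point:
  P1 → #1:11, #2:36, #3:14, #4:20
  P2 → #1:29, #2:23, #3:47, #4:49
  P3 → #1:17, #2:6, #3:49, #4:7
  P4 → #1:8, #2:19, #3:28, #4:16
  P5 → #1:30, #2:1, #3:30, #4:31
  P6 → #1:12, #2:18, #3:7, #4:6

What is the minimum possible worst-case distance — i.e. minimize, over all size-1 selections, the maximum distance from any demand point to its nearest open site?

Open {P6}.
  Farthest demand point is #2 at distance 18 (to P6); all others are ≤ 18.
With {P4} the worst case is 28.
With {P5} the worst case is 31.
No size-1 selection achieves below 18.

18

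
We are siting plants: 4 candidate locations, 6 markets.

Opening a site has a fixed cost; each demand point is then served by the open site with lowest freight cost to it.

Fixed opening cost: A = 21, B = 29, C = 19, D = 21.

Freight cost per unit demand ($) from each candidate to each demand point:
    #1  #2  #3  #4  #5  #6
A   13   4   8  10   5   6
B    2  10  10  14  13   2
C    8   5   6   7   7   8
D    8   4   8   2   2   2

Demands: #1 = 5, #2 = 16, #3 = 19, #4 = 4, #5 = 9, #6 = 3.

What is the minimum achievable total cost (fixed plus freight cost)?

Open {B, C, D}: assign each demand point to its cheapest open site.
  #1→B 5×2=10, #2→D 16×4=64, #3→C 19×6=114, #4→D 4×2=8, #5→D 9×2=18, #6→B 3×2=6
  freight cost 220, fixed 69 → total 289.
Compare {C, D}: freight cost 250 + fixed 40 = 290.
Compare {B, D}: freight cost 258 + fixed 50 = 308.
Compare {D}: freight cost 288 + fixed 21 = 309.
All other subsets cost ≥ 290. Minimum total cost: 289.

289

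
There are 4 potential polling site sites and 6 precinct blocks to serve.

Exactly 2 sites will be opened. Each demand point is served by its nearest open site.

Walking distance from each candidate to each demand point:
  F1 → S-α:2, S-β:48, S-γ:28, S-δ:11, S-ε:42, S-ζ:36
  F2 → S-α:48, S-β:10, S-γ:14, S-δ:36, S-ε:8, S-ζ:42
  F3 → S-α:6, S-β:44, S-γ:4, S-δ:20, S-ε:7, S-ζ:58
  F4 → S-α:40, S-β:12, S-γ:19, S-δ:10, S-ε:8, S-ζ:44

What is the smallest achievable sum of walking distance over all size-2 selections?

Open {F1, F2}.
  S-α→F1 2, S-β→F2 10, S-γ→F2 14, S-δ→F1 11, S-ε→F2 8, S-ζ→F1 36  ⇒ total 81.
Compare {F3, F4}: total 83.
Compare {F1, F4}: total 87.
No size-2 selection does better; minimum is 81.

81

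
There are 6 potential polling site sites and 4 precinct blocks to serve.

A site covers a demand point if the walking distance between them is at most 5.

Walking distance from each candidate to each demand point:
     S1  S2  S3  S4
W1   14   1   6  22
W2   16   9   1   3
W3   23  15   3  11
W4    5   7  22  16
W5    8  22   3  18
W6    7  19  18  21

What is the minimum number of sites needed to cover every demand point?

3

Coverage sets (demand points within 5 of each site):
  W1: {S2}
  W2: {S3, S4}
  W3: {S3}
  W4: {S1}
  W5: {S3}
  W6: {}
No 2 sites suffice: every size-2 union leaves at least one demand point uncovered.
But {W1, W2, W4} covers everything, so the minimum is 3.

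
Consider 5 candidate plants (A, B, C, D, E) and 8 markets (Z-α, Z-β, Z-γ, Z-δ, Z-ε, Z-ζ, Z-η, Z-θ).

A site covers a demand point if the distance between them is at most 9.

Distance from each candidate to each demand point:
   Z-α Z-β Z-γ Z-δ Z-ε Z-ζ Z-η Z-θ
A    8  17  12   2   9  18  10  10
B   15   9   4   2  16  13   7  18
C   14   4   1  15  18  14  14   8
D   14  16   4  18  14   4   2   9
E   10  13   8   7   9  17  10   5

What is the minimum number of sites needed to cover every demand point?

3

Coverage sets (demand points within 9 of each site):
  A: {Z-α, Z-δ, Z-ε}
  B: {Z-β, Z-γ, Z-δ, Z-η}
  C: {Z-β, Z-γ, Z-θ}
  D: {Z-γ, Z-ζ, Z-η, Z-θ}
  E: {Z-γ, Z-δ, Z-ε, Z-θ}
No 2 sites suffice: every size-2 union leaves at least one demand point uncovered.
But {A, B, D} covers everything, so the minimum is 3.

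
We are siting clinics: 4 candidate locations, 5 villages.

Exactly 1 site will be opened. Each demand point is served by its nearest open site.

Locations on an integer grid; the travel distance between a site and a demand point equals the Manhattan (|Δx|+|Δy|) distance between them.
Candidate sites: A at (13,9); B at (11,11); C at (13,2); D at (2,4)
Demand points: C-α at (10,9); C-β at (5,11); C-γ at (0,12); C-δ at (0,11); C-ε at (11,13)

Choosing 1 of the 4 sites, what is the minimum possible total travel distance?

Open {B}.
  C-α→B 3, C-β→B 6, C-γ→B 12, C-δ→B 11, C-ε→B 2  ⇒ total 34.
Compare {A}: total 50.
Compare {D}: total 60.
No size-1 selection does better; minimum is 34.

34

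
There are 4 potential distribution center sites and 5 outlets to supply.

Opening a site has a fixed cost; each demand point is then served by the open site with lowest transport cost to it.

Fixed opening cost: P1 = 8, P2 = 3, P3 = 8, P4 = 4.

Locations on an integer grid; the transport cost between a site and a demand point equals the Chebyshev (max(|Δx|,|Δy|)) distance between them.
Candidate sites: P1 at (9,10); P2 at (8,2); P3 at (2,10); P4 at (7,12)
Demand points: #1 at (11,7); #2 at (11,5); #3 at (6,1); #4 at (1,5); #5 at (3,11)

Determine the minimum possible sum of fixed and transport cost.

27

Open {P2, P3}: assign each demand point to its cheapest open site.
  #1→P2 5, #2→P2 3, #3→P2 2, #4→P3 5, #5→P3 1
  transport cost 16, fixed 11 → total 27.
Compare {P2, P4}: transport cost 21 + fixed 7 = 28.
Compare {P2}: transport cost 26 + fixed 3 = 29.
Compare {P2, P3, P4}: transport cost 16 + fixed 15 = 31.
All other subsets cost ≥ 28. Minimum total cost: 27.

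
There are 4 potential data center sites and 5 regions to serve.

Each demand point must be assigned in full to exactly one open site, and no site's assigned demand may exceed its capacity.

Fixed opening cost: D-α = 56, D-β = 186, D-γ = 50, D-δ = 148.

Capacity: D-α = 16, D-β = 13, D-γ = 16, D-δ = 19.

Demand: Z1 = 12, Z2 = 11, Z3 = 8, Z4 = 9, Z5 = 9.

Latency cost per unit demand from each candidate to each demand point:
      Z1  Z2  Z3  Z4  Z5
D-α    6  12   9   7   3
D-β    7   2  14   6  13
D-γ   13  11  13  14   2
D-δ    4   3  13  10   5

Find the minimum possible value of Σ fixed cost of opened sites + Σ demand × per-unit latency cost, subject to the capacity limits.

Open {D-α, D-β, D-γ, D-δ}; cheapest assignment that respects the capacities:
  D-α (cap 16, load 12): Z1 — cost 12×6 = 72
  D-β (cap 13, load 9): Z4 — cost 9×6 = 54
  D-γ (cap 16, load 9): Z5 — cost 9×2 = 18
  D-δ (cap 19, load 19): Z2, Z3 — cost 11×3 + 8×13 = 137
  Shipping 281, fixed 440 → total 721.
  Any other capacity-feasible assignment to {D-α, D-β, D-γ, D-δ} ships for at least 281.
Total demand is 49; every other set of sites either has combined capacity below 49 or cannot fit the demands without splitting one across sites, so {D-α, D-β, D-γ, D-δ} is the only feasible choice of open sites. Minimum: 721.

721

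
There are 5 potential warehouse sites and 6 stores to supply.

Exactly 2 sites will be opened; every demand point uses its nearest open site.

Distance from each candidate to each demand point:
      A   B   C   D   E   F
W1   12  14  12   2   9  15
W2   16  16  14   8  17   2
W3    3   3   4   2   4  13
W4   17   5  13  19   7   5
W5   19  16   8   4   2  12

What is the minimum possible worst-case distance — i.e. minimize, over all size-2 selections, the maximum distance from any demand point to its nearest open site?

4

Open {W2, W3}.
  Farthest demand point is C at distance 4 (to W3); all others are ≤ 4.
With {W3, W4} the worst case is 5.
With {W1, W4} the worst case is 12.
No size-2 selection achieves below 4.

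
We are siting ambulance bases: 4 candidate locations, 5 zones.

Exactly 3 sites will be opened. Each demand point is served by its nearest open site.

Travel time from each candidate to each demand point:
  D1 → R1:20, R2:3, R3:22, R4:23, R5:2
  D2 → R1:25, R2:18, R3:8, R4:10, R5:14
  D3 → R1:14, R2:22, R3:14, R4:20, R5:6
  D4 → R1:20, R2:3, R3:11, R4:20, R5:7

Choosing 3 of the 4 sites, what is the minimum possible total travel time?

Open {D1, D2, D3}.
  R1→D3 14, R2→D1 3, R3→D2 8, R4→D2 10, R5→D1 2  ⇒ total 37.
Compare {D2, D3, D4}: total 41.
Compare {D1, D2, D4}: total 43.
No size-3 selection does better; minimum is 37.

37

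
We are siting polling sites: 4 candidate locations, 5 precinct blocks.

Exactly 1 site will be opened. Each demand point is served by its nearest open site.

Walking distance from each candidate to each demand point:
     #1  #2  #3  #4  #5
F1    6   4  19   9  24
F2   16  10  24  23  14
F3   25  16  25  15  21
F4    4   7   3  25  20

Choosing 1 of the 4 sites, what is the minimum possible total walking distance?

Open {F4}.
  #1→F4 4, #2→F4 7, #3→F4 3, #4→F4 25, #5→F4 20  ⇒ total 59.
Compare {F1}: total 62.
Compare {F2}: total 87.
No size-1 selection does better; minimum is 59.

59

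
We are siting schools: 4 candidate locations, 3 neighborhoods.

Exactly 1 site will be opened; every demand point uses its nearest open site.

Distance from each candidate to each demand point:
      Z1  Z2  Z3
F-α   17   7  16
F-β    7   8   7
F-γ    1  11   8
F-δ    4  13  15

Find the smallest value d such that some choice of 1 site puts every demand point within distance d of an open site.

Open {F-β}.
  Farthest demand point is Z2 at distance 8 (to F-β); all others are ≤ 8.
With {F-γ} the worst case is 11.
With {F-δ} the worst case is 15.
No size-1 selection achieves below 8.

8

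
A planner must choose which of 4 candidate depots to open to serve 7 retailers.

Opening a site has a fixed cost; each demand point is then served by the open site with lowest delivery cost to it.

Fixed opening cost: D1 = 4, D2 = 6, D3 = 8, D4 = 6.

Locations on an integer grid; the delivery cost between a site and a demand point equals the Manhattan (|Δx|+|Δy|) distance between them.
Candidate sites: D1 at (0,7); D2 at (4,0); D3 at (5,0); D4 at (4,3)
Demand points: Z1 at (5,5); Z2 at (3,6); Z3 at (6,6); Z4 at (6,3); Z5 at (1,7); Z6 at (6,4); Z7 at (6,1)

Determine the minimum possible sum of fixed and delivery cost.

Open {D1, D4}: assign each demand point to its cheapest open site.
  Z1→D4 3, Z2→D1 4, Z3→D4 5, Z4→D4 2, Z5→D1 1, Z6→D4 3, Z7→D4 4
  delivery cost 22, fixed 10 → total 32.
Compare {D4}: delivery cost 28 + fixed 6 = 34.
Compare {D1, D2, D4}: delivery cost 21 + fixed 16 = 37.
Compare {D1, D3, D4}: delivery cost 20 + fixed 18 = 38.
All other subsets cost ≥ 34. Minimum total cost: 32.

32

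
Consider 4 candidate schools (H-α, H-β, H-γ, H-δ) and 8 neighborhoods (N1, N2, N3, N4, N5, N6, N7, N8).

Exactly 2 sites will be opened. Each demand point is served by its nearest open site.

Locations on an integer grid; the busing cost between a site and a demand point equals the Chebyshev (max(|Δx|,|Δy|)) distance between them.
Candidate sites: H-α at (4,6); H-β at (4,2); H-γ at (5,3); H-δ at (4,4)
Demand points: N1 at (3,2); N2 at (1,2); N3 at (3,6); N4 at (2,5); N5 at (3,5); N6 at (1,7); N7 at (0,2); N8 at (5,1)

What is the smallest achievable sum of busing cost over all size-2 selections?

Open {H-α, H-β}.
  N1→H-β 1, N2→H-β 3, N3→H-α 1, N4→H-α 2, N5→H-α 1, N6→H-α 3, N7→H-α 4, N8→H-β 1  ⇒ total 16.
Compare {H-β, H-δ}: total 17.
Compare {H-α, H-γ}: total 19.
No size-2 selection does better; minimum is 16.

16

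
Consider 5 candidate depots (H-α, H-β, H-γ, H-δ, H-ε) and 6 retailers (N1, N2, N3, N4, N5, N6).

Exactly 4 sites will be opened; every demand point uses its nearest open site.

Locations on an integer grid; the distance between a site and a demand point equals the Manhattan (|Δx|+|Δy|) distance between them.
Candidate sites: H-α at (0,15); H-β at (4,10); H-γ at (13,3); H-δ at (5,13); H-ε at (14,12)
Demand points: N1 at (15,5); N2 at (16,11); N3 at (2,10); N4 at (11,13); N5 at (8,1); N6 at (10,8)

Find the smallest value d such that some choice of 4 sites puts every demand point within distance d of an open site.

Open {H-α, H-β, H-γ, H-ε}.
  Farthest demand point is N6 at distance 8 (to H-β); all others are ≤ 8.
With {H-α, H-γ, H-δ, H-ε} the worst case is 8.
With {H-β, H-γ, H-δ, H-ε} the worst case is 8.
No size-4 selection achieves below 8.

8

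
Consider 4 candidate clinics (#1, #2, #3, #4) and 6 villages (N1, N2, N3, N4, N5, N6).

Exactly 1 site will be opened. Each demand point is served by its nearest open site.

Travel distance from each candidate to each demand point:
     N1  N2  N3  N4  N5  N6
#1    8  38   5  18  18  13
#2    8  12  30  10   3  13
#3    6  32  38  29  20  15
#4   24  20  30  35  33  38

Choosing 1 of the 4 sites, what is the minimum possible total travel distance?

Open {#2}.
  N1→#2 8, N2→#2 12, N3→#2 30, N4→#2 10, N5→#2 3, N6→#2 13  ⇒ total 76.
Compare {#1}: total 100.
Compare {#3}: total 140.
No size-1 selection does better; minimum is 76.

76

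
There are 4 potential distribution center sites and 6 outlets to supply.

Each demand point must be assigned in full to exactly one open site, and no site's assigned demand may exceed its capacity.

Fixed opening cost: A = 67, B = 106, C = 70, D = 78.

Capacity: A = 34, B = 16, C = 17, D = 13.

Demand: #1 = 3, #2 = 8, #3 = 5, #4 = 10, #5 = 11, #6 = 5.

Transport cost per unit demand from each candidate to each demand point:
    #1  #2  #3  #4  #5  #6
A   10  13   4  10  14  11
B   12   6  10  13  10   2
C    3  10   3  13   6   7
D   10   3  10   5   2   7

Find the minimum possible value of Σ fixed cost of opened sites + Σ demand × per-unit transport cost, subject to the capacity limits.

Open {A, C, D}; cheapest assignment that respects the capacities:
  A (cap 34, load 15): #3, #4 — cost 5×4 + 10×10 = 120
  C (cap 17, load 14): #1, #5 — cost 3×3 + 11×6 = 75
  D (cap 13, load 13): #2, #6 — cost 8×3 + 5×7 = 59
  Shipping 254, fixed 215 → total 469.
  Any other capacity-feasible assignment to {A, C, D} ships for at least 254.
Compare {B, C, D}: its best feasible assignment gives total 473.
Compare {A, D}: its best feasible assignment gives total 476.
Every other set of open sites that can feasibly serve all demand totals ≥ 473 even under its best assignment. Minimum: 469.

469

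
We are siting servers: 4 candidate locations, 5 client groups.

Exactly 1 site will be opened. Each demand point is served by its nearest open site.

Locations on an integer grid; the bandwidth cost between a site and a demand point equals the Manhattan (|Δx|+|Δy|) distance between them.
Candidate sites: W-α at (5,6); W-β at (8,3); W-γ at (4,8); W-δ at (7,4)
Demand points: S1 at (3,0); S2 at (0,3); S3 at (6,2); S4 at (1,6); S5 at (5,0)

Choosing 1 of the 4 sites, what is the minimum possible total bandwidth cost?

Open {W-α}.
  S1→W-α 8, S2→W-α 8, S3→W-α 5, S4→W-α 4, S5→W-α 6  ⇒ total 31.
Compare {W-δ}: total 33.
Compare {W-β}: total 35.
No size-1 selection does better; minimum is 31.

31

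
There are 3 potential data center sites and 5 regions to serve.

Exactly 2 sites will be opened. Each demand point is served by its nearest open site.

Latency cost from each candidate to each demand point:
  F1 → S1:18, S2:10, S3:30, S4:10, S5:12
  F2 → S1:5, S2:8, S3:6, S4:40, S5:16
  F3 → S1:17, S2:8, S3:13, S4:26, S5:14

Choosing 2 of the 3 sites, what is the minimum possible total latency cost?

41

Open {F1, F2}.
  S1→F2 5, S2→F2 8, S3→F2 6, S4→F1 10, S5→F1 12  ⇒ total 41.
Compare {F2, F3}: total 59.
Compare {F1, F3}: total 60.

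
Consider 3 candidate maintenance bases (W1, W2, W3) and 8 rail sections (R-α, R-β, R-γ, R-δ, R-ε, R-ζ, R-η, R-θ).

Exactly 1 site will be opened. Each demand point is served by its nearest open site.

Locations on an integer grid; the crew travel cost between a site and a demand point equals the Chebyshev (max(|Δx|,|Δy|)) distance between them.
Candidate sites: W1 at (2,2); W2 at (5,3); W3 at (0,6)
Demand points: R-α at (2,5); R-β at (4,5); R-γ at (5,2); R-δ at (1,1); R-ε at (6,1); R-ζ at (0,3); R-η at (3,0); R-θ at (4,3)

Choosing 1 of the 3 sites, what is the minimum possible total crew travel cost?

Open {W1}.
  R-α→W1 3, R-β→W1 3, R-γ→W1 3, R-δ→W1 1, R-ε→W1 4, R-ζ→W1 2, R-η→W1 2, R-θ→W1 2  ⇒ total 20.
Compare {W2}: total 21.
Compare {W3}: total 35.

20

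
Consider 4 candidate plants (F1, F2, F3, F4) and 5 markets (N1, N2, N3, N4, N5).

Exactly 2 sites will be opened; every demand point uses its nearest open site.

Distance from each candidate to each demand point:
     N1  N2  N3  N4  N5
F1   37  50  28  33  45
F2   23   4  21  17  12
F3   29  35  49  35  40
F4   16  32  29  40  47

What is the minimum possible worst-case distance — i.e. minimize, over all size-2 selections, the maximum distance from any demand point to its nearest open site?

21

Open {F2, F4}.
  Farthest demand point is N3 at distance 21 (to F2); all others are ≤ 21.
With {F1, F2} the worst case is 23.
With {F2, F3} the worst case is 23.
No size-2 selection achieves below 21.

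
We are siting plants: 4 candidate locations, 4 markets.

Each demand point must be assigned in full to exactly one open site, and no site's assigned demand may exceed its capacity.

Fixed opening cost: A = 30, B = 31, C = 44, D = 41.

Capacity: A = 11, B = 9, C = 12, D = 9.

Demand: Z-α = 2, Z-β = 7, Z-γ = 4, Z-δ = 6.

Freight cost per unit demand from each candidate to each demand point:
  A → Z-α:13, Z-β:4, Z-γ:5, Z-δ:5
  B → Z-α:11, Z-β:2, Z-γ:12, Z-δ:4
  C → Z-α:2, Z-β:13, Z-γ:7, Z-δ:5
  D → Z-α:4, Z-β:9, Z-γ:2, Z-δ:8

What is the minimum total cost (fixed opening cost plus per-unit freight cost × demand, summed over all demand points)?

147

Open {A, B}; cheapest assignment that respects the capacities:
  A (cap 11, load 10): Z-γ, Z-δ — cost 4×5 + 6×5 = 50
  B (cap 9, load 9): Z-α, Z-β — cost 2×11 + 7×2 = 36
  Shipping 86, fixed 61 → total 147.
  Any other capacity-feasible assignment to {A, B} ships for at least 86.
Compare {B, C}: its best feasible assignment gives total 151.
Compare {A, C}: its best feasible assignment gives total 156.
Every other set of open sites that can feasibly serve all demand totals ≥ 151 even under its best assignment. Minimum: 147.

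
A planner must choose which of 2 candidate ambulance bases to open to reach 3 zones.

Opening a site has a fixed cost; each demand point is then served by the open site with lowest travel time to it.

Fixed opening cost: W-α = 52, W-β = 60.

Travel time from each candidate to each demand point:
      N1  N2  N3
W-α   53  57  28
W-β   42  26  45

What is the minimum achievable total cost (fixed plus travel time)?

Open {W-β}: assign each demand point to its cheapest open site.
  N1→W-β 42, N2→W-β 26, N3→W-β 45
  travel time 113, fixed 60 → total 173.
Compare {W-α}: travel time 138 + fixed 52 = 190.
Compare {W-α, W-β}: travel time 96 + fixed 112 = 208.

173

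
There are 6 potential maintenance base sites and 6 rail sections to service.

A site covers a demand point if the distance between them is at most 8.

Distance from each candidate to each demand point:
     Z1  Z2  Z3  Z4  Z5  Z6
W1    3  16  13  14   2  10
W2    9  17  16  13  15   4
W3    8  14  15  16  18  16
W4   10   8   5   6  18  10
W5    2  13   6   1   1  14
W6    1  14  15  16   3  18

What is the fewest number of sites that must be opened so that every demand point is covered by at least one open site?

3

Coverage sets (demand points within 8 of each site):
  W1: {Z1, Z5}
  W2: {Z6}
  W3: {Z1}
  W4: {Z2, Z3, Z4}
  W5: {Z1, Z3, Z4, Z5}
  W6: {Z1, Z5}
No 2 sites suffice: every size-2 union leaves at least one demand point uncovered.
But {W1, W2, W4} covers everything, so the minimum is 3.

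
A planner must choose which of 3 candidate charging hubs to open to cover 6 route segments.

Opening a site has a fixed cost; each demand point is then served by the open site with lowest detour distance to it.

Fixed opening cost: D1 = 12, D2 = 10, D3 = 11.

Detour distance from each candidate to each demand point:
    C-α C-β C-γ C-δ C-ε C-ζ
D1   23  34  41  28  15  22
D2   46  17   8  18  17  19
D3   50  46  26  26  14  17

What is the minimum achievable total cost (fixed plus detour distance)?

122

Open {D1, D2}: assign each demand point to its cheapest open site.
  C-α→D1 23, C-β→D2 17, C-γ→D2 8, C-δ→D2 18, C-ε→D1 15, C-ζ→D2 19
  detour distance 100, fixed 22 → total 122.
Compare {D1, D2, D3}: detour distance 97 + fixed 33 = 130.
Compare {D2}: detour distance 125 + fixed 10 = 135.
Compare {D2, D3}: detour distance 120 + fixed 21 = 141.
All other subsets cost ≥ 130. Minimum total cost: 122.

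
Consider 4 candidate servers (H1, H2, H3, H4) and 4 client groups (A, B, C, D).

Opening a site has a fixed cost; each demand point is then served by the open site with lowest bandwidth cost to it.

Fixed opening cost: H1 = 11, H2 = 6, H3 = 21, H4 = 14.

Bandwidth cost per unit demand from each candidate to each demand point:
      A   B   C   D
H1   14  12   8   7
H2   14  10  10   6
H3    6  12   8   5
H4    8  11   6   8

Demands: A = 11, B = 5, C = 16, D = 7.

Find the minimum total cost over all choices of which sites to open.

287

Open {H3, H4}: assign each demand point to its cheapest open site.
  A→H3 11×6=66, B→H4 5×11=55, C→H4 16×6=96, D→H3 7×5=35
  bandwidth cost 252, fixed 35 → total 287.
Compare {H2, H3, H4}: bandwidth cost 247 + fixed 41 = 288.
Compare {H2, H4}: bandwidth cost 276 + fixed 20 = 296.
Compare {H1, H3, H4}: bandwidth cost 252 + fixed 46 = 298.
All other subsets cost ≥ 288. Minimum total cost: 287.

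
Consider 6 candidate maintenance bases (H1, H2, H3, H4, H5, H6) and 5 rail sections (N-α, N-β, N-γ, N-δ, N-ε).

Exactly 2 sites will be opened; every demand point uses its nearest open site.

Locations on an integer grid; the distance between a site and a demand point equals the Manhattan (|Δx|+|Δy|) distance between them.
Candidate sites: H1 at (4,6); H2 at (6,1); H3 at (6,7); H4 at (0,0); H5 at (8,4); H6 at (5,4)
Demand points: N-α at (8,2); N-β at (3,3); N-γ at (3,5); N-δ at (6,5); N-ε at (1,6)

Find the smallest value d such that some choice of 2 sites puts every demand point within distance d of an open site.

Open {H1, H2}.
  Farthest demand point is N-β at distance 4 (to H1); all others are ≤ 4.
With {H1, H5} the worst case is 4.
With {H1, H6} the worst case is 5.
No size-2 selection achieves below 4.

4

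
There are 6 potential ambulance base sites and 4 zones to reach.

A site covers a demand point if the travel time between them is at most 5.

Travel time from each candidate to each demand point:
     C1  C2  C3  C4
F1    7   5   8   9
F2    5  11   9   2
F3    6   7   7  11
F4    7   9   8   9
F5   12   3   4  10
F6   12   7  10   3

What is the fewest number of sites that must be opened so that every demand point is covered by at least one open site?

2

Coverage sets (demand points within 5 of each site):
  F1: {C2}
  F2: {C1, C4}
  F3: {}
  F4: {}
  F5: {C2, C3}
  F6: {C4}
No single site covers all 4 demand points.
But {F2, F5} covers everything, so the minimum is 2.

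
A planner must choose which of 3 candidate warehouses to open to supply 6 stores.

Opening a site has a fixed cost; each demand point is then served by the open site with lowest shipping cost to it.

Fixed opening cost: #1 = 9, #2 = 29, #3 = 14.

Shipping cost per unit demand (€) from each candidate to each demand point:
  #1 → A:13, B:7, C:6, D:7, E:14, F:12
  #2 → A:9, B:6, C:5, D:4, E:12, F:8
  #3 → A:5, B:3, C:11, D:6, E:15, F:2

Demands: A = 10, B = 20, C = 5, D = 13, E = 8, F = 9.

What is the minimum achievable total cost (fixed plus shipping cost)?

Open {#2, #3}: assign each demand point to its cheapest open site.
  A→#3 10×5=50, B→#3 20×3=60, C→#2 5×5=25, D→#2 13×4=52, E→#2 8×12=96, F→#3 9×2=18
  shipping cost 301, fixed 43 → total 344.
Compare {#1, #2, #3}: shipping cost 301 + fixed 52 = 353.
Compare {#1, #3}: shipping cost 348 + fixed 23 = 371.
Compare {#3}: shipping cost 381 + fixed 14 = 395.
All other subsets cost ≥ 353. Minimum total cost: 344.

344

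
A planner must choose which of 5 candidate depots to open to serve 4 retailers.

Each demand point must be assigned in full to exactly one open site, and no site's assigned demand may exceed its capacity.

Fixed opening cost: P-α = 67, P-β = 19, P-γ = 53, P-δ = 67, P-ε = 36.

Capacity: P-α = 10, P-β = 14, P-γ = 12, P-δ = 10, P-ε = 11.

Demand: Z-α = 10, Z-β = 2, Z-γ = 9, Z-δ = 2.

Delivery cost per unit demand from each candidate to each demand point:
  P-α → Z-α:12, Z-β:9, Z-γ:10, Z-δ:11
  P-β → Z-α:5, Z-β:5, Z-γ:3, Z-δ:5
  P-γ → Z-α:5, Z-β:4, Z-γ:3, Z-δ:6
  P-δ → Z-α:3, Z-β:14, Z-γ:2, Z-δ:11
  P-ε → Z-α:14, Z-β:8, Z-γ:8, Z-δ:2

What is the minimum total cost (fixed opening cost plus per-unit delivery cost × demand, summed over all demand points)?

Open {P-β, P-δ}; cheapest assignment that respects the capacities:
  P-β (cap 14, load 13): Z-β, Z-γ, Z-δ — cost 2×5 + 9×3 + 2×5 = 47
  P-δ (cap 10, load 10): Z-α — cost 10×3 = 30
  Shipping 77, fixed 86 → total 163.
  Any other capacity-feasible assignment to {P-β, P-δ} ships for at least 77.
Compare {P-β, P-γ}: its best feasible assignment gives total 167.
Compare {P-β, P-ε}: its best feasible assignment gives total 191.
Every other set of open sites that can feasibly serve all demand totals ≥ 167 even under its best assignment. Minimum: 163.

163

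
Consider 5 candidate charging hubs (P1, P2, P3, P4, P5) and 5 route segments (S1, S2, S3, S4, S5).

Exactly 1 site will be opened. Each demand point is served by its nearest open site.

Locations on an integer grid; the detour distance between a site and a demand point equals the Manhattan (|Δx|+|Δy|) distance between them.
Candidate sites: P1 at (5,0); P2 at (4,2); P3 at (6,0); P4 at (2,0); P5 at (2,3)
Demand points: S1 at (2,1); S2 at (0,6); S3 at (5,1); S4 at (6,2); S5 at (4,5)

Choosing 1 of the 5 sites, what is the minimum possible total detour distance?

Open {P2}.
  S1→P2 3, S2→P2 8, S3→P2 2, S4→P2 2, S5→P2 3  ⇒ total 18.
Compare {P5}: total 21.
Compare {P1}: total 25.
No size-1 selection does better; minimum is 18.

18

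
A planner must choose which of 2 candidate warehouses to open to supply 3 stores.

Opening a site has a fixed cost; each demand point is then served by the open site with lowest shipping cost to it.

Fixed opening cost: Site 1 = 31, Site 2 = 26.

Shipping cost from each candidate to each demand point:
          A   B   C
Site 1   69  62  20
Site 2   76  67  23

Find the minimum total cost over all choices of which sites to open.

182

Open {Site 1}: assign each demand point to its cheapest open site.
  A→Site 1 69, B→Site 1 62, C→Site 1 20
  shipping cost 151, fixed 31 → total 182.
Compare {Site 2}: shipping cost 166 + fixed 26 = 192.
Compare {Site 1, Site 2}: shipping cost 151 + fixed 57 = 208.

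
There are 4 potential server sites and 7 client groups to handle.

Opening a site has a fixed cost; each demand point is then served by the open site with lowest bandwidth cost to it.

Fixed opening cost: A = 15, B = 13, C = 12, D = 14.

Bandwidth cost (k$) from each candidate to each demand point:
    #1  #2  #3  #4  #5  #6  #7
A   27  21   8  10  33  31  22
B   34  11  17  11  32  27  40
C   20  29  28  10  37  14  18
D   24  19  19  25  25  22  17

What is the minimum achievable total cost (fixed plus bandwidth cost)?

Open {B, C}: assign each demand point to its cheapest open site.
  #1→C 20, #2→B 11, #3→B 17, #4→C 10, #5→B 32, #6→C 14, #7→C 18
  bandwidth cost 122, fixed 25 → total 147.
Compare {C, D}: bandwidth cost 124 + fixed 26 = 150.
Compare {A, C}: bandwidth cost 124 + fixed 27 = 151.
Compare {A, B, C}: bandwidth cost 113 + fixed 40 = 153.
All other subsets cost ≥ 150. Minimum total cost: 147.

147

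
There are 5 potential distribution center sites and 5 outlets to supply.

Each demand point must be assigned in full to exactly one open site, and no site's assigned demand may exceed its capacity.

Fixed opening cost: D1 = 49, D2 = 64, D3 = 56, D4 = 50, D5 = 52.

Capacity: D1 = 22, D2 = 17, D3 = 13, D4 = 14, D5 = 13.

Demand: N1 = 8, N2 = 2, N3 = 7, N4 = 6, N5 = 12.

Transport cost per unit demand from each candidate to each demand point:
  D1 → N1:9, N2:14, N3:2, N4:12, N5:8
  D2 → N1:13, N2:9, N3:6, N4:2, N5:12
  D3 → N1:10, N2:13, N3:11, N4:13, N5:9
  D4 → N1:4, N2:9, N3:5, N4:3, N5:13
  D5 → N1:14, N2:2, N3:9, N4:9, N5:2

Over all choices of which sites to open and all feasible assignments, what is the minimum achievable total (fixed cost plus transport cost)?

Open {D1, D4, D5}; cheapest assignment that respects the capacities:
  D1 (cap 22, load 9): N2, N3 — cost 2×14 + 7×2 = 42
  D4 (cap 14, load 14): N1, N4 — cost 8×4 + 6×3 = 50
  D5 (cap 13, load 12): N5 — cost 12×2 = 24
  Shipping 116, fixed 151 → total 267.
  Any other capacity-feasible assignment to {D1, D4, D5} ships for at least 116.
Compare {D1, D4}: its best feasible assignment gives total 287.
Compare {D2, D4, D5}: its best feasible assignment gives total 294.
Every other set of open sites that can feasibly serve all demand totals ≥ 287 even under its best assignment. Minimum: 267.

267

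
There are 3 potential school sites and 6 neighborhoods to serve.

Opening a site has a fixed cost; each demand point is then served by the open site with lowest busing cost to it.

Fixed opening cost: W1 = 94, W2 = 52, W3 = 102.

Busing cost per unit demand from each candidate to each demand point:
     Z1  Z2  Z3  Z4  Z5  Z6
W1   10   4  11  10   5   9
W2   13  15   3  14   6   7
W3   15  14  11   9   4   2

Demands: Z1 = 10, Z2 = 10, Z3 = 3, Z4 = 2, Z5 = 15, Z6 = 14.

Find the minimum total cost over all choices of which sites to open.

475

Open {W1, W3}: assign each demand point to its cheapest open site.
  Z1→W1 10×10=100, Z2→W1 10×4=40, Z3→W1 3×11=33, Z4→W3 2×9=18, Z5→W3 15×4=60, Z6→W3 14×2=28
  busing cost 279, fixed 196 → total 475.
Compare {W1}: busing cost 394 + fixed 94 = 488.
Compare {W1, W2}: busing cost 342 + fixed 146 = 488.
Compare {W1, W2, W3}: busing cost 255 + fixed 248 = 503.
All other subsets cost ≥ 488. Minimum total cost: 475.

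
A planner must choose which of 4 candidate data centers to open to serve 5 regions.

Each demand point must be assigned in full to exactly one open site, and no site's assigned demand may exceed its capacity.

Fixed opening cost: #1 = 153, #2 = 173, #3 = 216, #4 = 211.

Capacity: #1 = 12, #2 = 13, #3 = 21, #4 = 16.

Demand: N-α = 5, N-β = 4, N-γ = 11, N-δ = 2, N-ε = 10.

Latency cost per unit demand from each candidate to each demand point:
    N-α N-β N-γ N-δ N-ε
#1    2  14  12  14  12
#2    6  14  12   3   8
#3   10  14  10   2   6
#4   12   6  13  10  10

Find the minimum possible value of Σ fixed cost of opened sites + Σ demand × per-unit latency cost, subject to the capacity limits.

Open {#1, #3}; cheapest assignment that respects the capacities:
  #1 (cap 12, load 11): N-α, N-β, N-δ — cost 5×2 + 4×14 + 2×14 = 94
  #3 (cap 21, load 21): N-γ, N-ε — cost 11×10 + 10×6 = 170
  Shipping 264, fixed 369 → total 633.
  Any other capacity-feasible assignment to {#1, #3} ships for at least 264.
Compare {#2, #3}: its best feasible assignment gives total 651.
Compare {#3, #4}: its best feasible assignment gives total 701.
Every other set of open sites that can feasibly serve all demand totals ≥ 651 even under its best assignment. Minimum: 633.

633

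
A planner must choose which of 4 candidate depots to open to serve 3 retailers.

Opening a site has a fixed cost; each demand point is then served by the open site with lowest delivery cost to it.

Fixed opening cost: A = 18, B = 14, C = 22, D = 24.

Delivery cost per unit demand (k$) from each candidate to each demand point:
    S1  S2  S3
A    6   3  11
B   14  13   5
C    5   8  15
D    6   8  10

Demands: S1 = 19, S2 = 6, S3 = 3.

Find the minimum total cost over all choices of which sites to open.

179

Open {A, B}: assign each demand point to its cheapest open site.
  S1→A 19×6=114, S2→A 6×3=18, S3→B 3×5=15
  delivery cost 147, fixed 32 → total 179.
Compare {A, B, C}: delivery cost 128 + fixed 54 = 182.
Compare {A}: delivery cost 165 + fixed 18 = 183.
Compare {A, C}: delivery cost 146 + fixed 40 = 186.
All other subsets cost ≥ 182. Minimum total cost: 179.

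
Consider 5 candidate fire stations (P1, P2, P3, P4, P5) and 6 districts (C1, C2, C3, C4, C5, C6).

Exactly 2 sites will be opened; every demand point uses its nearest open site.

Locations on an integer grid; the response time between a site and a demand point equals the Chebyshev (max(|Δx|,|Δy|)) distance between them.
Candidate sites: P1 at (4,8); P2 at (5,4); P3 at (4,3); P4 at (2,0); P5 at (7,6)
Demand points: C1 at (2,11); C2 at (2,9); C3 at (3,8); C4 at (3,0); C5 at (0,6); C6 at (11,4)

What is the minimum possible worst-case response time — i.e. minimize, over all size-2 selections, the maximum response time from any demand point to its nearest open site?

Open {P2, P5}.
  Farthest demand point is C1 at response time 5 (to P5); all others are ≤ 5.
With {P3, P5} the worst case is 5.
With {P1, P2} the worst case is 6.
No size-2 selection achieves below 5.

5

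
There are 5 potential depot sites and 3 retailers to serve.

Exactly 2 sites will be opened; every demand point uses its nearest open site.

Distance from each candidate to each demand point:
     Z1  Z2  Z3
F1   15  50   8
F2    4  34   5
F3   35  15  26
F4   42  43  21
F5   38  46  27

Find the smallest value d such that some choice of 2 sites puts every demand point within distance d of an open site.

Open {F1, F3}.
  Farthest demand point is Z1 at distance 15 (to F1); all others are ≤ 15.
With {F2, F3} the worst case is 15.
With {F1, F2} the worst case is 34.
No size-2 selection achieves below 15.

15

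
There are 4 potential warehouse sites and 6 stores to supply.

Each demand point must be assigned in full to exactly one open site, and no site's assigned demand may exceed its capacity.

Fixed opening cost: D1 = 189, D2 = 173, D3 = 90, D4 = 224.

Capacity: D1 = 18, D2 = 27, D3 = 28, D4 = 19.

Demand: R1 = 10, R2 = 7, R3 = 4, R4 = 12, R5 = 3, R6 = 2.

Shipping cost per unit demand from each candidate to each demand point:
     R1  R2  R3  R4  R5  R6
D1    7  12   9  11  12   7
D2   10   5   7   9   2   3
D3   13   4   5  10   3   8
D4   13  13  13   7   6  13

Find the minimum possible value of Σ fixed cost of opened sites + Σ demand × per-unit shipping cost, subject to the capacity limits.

Open {D2, D3}; cheapest assignment that respects the capacities:
  D2 (cap 27, load 27): R1, R4, R5, R6 — cost 10×10 + 12×9 + 3×2 + 2×3 = 220
  D3 (cap 28, load 11): R2, R3 — cost 7×4 + 4×5 = 48
  Shipping 268, fixed 263 → total 531.
  Any other capacity-feasible assignment to {D2, D3} ships for at least 268.
Compare {D1, D3}: its best feasible assignment gives total 540.
Compare {D3, D4}: its best feasible assignment gives total 601.
Every other set of open sites that can feasibly serve all demand totals ≥ 540 even under its best assignment. Minimum: 531.

531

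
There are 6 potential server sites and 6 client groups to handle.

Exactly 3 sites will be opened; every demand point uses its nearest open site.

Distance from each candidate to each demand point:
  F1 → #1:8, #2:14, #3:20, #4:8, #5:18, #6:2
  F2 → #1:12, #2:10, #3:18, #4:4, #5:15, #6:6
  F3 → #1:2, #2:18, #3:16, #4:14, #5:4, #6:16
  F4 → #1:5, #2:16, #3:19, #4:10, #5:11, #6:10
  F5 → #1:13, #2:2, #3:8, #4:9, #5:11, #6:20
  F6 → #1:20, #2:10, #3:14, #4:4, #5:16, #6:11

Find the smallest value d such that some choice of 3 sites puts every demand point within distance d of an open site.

8

Open {F1, F3, F5}.
  Farthest demand point is #3 at distance 8 (to F5); all others are ≤ 8.
With {F2, F3, F5} the worst case is 8.
With {F3, F4, F5} the worst case is 10.
No size-3 selection achieves below 8.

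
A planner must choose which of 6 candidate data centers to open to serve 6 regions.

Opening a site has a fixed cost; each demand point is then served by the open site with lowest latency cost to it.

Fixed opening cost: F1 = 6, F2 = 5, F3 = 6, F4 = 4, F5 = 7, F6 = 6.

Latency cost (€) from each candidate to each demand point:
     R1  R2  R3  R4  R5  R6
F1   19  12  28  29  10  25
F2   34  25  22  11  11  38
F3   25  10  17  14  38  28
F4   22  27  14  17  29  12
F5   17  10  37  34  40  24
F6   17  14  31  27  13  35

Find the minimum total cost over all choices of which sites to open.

91

Open {F2, F4, F5}: assign each demand point to its cheapest open site.
  R1→F5 17, R2→F5 10, R3→F4 14, R4→F2 11, R5→F2 11, R6→F4 12
  latency cost 75, fixed 16 → total 91.
Compare {F1, F2, F4}: latency cost 78 + fixed 15 = 93.
Compare {F1, F4}: latency cost 84 + fixed 10 = 94.
Compare {F2, F4, F6}: latency cost 79 + fixed 15 = 94.
All other subsets cost ≥ 93. Minimum total cost: 91.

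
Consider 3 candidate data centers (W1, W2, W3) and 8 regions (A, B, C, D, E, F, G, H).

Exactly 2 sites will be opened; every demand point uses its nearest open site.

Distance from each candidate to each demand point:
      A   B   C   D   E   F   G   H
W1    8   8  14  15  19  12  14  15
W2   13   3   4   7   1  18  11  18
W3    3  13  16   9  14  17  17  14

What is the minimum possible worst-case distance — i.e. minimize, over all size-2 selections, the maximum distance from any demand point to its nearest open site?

14

Open {W1, W3}.
  Farthest demand point is C at distance 14 (to W1); all others are ≤ 14.
With {W1, W2} the worst case is 15.
With {W2, W3} the worst case is 17.
No size-2 selection achieves below 14.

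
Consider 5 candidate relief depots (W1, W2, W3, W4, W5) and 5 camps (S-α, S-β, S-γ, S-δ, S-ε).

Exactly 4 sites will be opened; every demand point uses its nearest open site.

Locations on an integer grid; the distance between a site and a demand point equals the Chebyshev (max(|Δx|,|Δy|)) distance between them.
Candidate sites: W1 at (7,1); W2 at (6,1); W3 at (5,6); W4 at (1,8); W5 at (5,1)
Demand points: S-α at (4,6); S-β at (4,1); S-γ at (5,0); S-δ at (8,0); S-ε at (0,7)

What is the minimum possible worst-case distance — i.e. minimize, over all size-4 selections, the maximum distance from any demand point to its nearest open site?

1

Open {W1, W3, W4, W5}.
  Farthest demand point is S-α at distance 1 (to W3); all others are ≤ 1.
With {W1, W2, W3, W4} the worst case is 2.
With {W2, W3, W4, W5} the worst case is 2.
No size-4 selection achieves below 1.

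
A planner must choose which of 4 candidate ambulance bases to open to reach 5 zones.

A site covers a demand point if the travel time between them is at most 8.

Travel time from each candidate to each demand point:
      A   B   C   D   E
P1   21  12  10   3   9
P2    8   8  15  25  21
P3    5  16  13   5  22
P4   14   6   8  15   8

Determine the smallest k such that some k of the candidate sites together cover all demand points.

2

Coverage sets (demand points within 8 of each site):
  P1: {D}
  P2: {A, B}
  P3: {A, D}
  P4: {B, C, E}
No single site covers all 5 demand points.
But {P3, P4} covers everything, so the minimum is 2.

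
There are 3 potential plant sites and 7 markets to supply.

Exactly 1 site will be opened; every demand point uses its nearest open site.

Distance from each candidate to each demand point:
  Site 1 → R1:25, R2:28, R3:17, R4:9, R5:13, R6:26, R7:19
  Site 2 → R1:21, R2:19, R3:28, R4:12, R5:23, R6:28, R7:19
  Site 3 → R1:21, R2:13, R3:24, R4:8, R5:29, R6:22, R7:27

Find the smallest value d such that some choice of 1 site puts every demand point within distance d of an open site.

Open {Site 1}.
  Farthest demand point is R2 at distance 28 (to Site 1); all others are ≤ 28.
With {Site 2} the worst case is 28.
With {Site 3} the worst case is 29.
No size-1 selection achieves below 28.

28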